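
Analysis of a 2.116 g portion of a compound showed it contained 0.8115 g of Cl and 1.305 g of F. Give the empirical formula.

Cl: 0.8115 g ÷ 35.45 g/mol = 0.02289 mol
F: 1.305 g ÷ 19.00 g/mol = 0.06868 mol
Divide by the smallest (0.02289 mol Cl): Cl 1.000, F 3.000
≈ 1:3 → ClF3

ClF3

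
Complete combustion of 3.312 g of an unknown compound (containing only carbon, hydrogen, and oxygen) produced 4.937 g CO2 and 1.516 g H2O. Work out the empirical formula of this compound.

mol C = 4.937 / 44.01 = 0.1122; mass C = 0.1122 × 12.01 = 1.347 g
mol H = 2 × (1.516 / 18.02) = 0.1683; mass H = 0.1683 × 1.008 = 0.1696 g
mass O = 3.312 − (1.517) = 1.795 g → mol O = 0.1122
Divide by the smallest (0.1122 mol C): C 1.000, H 1.500, O 1.000
×2: C 2.00, H 3.00, O 2.00 → C2H3O2

C2H3O2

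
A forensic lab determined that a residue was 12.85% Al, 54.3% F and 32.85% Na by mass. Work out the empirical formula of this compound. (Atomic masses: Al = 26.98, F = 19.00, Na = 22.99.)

Assume 100 g: 12.85 g Al, 54.3 g F, 32.85 g Na.
n(Al) = 12.85/26.98 = 0.4763, n(F) = 54.3/19.00 = 2.858, n(Na) = 32.85/22.99 = 1.429
Ratios (÷ 0.4763): Al 1.000, F 6.000, Na 3.000
Ratio ≈ 1:6:3, so the empirical formula is AlF6Na3

AlF6Na3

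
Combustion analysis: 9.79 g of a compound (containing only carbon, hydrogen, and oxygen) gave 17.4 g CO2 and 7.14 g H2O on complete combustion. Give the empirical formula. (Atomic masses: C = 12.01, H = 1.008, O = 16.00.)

mol C = 17.4 / 44.01 = 0.3954; mass C = 0.3954 × 12.01 = 4.748 g
mol H = 2 × (7.14 / 18.02) = 0.7925; mass H = 0.7925 × 1.008 = 0.7988 g
mass O = 9.79 − (5.547) = 4.243 g → mol O = 0.2652
Divide by the smallest (0.2652 mol O): C 1.491, H 2.988, O 1.000
Scaling by 2: C 2.98, H 5.98, O 2.00 → C3H6O2

C3H6O2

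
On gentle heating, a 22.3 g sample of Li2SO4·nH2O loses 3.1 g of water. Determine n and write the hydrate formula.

Mass of anhydrous Li2SO4 = 22.3 − 3.1 = 19.2 g
mol H2O = 3.1 / 18.02 = 0.172
Molar mass of Li2SO4 = 109.95 g/mol → mol Li2SO4 = 19.2 / 109.95 = 0.1746
n = 0.172 / 0.1746 = 0.99 ≈ 1 → Li2SO4·H2O

Li2SO4·H2O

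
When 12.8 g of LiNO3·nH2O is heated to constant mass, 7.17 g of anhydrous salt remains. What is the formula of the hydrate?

LiNO3·3H2O

Mass of water lost = 12.8 − 7.17 = 5.63 g → 5.63 / 18.02 = 0.3124 mol H2O
Molar mass of LiNO3 = 68.95 g/mol → mol LiNO3 = 7.17 / 68.95 = 0.104
n = 0.3124 / 0.104 = 3.00 ≈ 3 → LiNO3·3H2O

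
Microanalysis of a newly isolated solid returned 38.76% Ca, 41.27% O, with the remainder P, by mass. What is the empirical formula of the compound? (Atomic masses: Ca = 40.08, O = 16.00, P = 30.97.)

Ca3O8P2

Assume 100 g: 38.76 g Ca, 41.27 g O, 19.97 g P.
Moles — Ca: 38.76 / 40.08 = 0.9671 mol; O: 41.27 / 16.00 = 2.579 mol; P: 19.97 / 30.97 = 0.6448 mol
Ratios (÷ 0.6448): Ca 1.500, O 4.000, P 1.000
Scaling by 2: Ca 3.00, O 8.00, P 2.00 → Ca3O8P2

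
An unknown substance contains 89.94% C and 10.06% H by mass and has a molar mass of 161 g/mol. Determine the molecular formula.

C12H16

Assume 100 g: 89.94 g C, 10.06 g H.
C: 89.94 g ÷ 12.01 g/mol = 7.489 mol
H: 10.06 g ÷ 1.008 g/mol = 9.98 mol
Ratios (÷ 7.489): C 1.000, H 1.333
×3: C 3.00, H 4.00 → C3H4
Empirical-formula mass = 40.06 g/mol
n = 161 / 40.06 = 4.02 ≈ 4
Molecular formula = (C3H4)×4 = C12H16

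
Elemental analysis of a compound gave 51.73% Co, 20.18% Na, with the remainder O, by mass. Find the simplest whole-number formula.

CoNaO2

Assume 100 g: 51.73 g Co, 20.18 g Na, 28.09 g O.
n(Co) = 51.73/58.93 = 0.8778, n(Na) = 20.18/22.99 = 0.8778, n(O) = 28.09/16.00 = 1.756
Smallest is Na at 0.8778 mol; normalising gives Co 1.000, Na 1.000, O 2.000
→ CoNaO2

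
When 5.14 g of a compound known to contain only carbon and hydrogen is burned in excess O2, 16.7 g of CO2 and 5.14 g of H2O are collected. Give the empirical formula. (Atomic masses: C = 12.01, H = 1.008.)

mol C = 16.7 / 44.01 = 0.3795; mass C = 0.3795 × 12.01 = 4.557 g
mol H = 2 × (5.14 / 18.02) = 0.5705; mass H = 0.5705 × 1.008 = 0.5750 g
Divide by the smallest (0.3795 mol C): C 1.000, H 1.503
Multiply by 2: C 2.00, H 3.01 → C2H3

C2H3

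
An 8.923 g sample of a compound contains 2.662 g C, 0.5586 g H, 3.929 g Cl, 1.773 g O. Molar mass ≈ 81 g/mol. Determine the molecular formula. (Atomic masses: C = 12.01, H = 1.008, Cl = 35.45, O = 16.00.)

Moles — C: 2.662 / 12.01 = 0.2216 mol; H: 0.5586 / 1.008 = 0.5542 mol; Cl: 3.929 / 35.45 = 0.1108 mol; O: 1.773 / 16.00 = 0.1108 mol
Divide by the smallest (0.1108 mol O): C 2.000, H 5.001, Cl 1.000, O 1.000
→ C2H5ClO
Empirical-formula mass = 80.51 g/mol
n = 81 / 80.51 = 1.01 ≈ 1
Molecular formula = empirical formula = C2H5ClO

C2H5ClO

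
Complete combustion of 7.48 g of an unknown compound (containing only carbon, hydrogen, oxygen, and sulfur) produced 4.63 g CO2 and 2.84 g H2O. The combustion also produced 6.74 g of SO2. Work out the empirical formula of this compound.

mol C = 4.63 / 44.01 = 0.1052; mass C = 0.1052 × 12.01 = 1.263 g
mol H = 2 × (2.84 / 18.02) = 0.3152; mass H = 0.3152 × 1.008 = 0.3177 g
mol S = 6.74 / 64.07 = 0.1052; mass S = 3.374 g
mass O = 7.48 − (4.955) = 2.525 g → mol O = 0.1578
Divide by the smallest (0.1052 mol S): C 1.000, H 2.996, O 1.500, S 1.000
Scaling by 2: C 2.00, H 5.99, O 3.00, S 2.00 → C2H6O3S2

C2H6O3S2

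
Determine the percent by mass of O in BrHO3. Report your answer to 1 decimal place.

Molar mass = 1(79.90) + 1(1.008) + 3(16.00) = 128.908 g/mol
Mass of O per mole = 3 × 16.00 = 48.000 g
% O = 48.000 / 128.908 × 100 = 37.2%

37.2%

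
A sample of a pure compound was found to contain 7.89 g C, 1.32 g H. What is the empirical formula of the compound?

CH2

Moles — C: 7.89 / 12.01 = 0.657 mol; H: 1.32 / 1.008 = 1.31 mol
Smallest is C at 0.657 mol; normalising gives C 1.000, H 1.993
→ CH2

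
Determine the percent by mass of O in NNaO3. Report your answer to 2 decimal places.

56.47%

Molar mass = 1(14.01) + 1(22.99) + 3(16.00) = 85.000 g/mol
Mass of O per mole = 3 × 16.00 = 48.000 g
% O = 48.000 / 85.000 × 100 = 56.47%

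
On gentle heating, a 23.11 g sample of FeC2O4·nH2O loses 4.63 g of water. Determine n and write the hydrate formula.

FeC2O4·2H2O

Mass of anhydrous FeC2O4 = 23.11 − 4.63 = 18.48 g
mol H2O = 4.63 / 18.02 = 0.2569
Molar mass of FeC2O4 = 143.87 g/mol → mol FeC2O4 = 18.48 / 143.87 = 0.1284
n = 0.2569 / 0.1284 = 2.00 ≈ 2 → FeC2O4·2H2O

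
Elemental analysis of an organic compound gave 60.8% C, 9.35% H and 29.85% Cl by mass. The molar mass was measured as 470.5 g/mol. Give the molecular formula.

Assume 100 g: 60.8 g C, 9.35 g H, 29.85 g Cl.
C: 60.8 g ÷ 12.01 g/mol = 5.062 mol
H: 9.35 g ÷ 1.008 g/mol = 9.276 mol
Cl: 29.85 g ÷ 35.45 g/mol = 0.842 mol
Ratios (÷ 0.842): C 6.012, H 11.016, Cl 1.000
≈ 6:11:1 → C6H11Cl
Empirical-formula mass = 118.60 g/mol
n = 470.5 / 118.60 = 3.97 ≈ 4
Molecular formula = (C6H11Cl)×4 = C24H44Cl4

C24H44Cl4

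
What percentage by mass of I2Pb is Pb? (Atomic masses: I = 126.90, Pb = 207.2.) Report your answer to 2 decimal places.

44.95%

Molar mass = 2(126.90) + 1(207.2) = 461.000 g/mol
Mass of Pb per mole = 1 × 207.2 = 207.200 g
% Pb = 207.200 / 461.000 × 100 = 44.95%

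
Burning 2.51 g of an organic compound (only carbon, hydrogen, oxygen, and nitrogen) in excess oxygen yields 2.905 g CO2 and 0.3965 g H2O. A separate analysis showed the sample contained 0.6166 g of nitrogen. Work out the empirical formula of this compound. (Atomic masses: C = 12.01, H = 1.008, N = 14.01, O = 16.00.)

C3H2N2O3

mol C = 2.905 / 44.01 = 0.06601; mass C = 0.06601 × 12.01 = 0.7928 g
mol H = 2 × (0.3965 / 18.02) = 0.04401; mass H = 0.04401 × 1.008 = 0.04436 g
mol N = 0.6166 / 14.01 = 0.04401
mass O = 2.51 − (1.454) = 1.056 g → mol O = 0.06602
Divide by the smallest (0.04401 mol H): C 1.500, H 1.000, N 1.000, O 1.500
×2: C 3.00, H 2.00, N 2.00, O 3.00 → C3H2N2O3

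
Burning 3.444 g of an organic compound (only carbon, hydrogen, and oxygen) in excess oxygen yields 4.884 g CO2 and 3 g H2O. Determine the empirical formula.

mol C = 4.884 / 44.01 = 0.1110; mass C = 0.1110 × 12.01 = 1.333 g
mol H = 2 × (3 / 18.02) = 0.3330; mass H = 0.3330 × 1.008 = 0.3356 g
mass O = 3.444 − (1.668) = 1.776 g → mol O = 0.1110
Ratios (÷ 0.111): C 1.000, H 3.000, O 1.000
→ CH3O

CH3O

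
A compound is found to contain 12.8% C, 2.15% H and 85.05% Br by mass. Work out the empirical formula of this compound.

CH2Br

Assume 100 g: 12.8 g C, 2.15 g H, 85.05 g Br.
n(C) = 12.8/12.01 = 1.066, n(H) = 2.15/1.008 = 2.133, n(Br) = 85.05/79.90 = 1.064
Smallest is Br at 1.064 mol; normalising gives C 1.001, H 2.004, Br 1.000
≈ 1:2:1 → CH2Br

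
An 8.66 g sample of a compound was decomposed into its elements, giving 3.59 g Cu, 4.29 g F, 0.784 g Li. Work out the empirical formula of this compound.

CuF4Li2

Cu: 3.59 g ÷ 63.55 g/mol = 0.05649 mol
F: 4.29 g ÷ 19.00 g/mol = 0.2258 mol
Li: 0.784 g ÷ 6.94 g/mol = 0.113 mol
Divide by the smallest (0.05649 mol Cu): Cu 1.000, F 3.997, Li 2.000
≈ 1:4:2 → CuF4Li2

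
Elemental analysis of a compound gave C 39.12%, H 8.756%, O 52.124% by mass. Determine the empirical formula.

Assume 100 g: 39.12 g C, 8.756 g H, 52.124 g O.
Moles — C: 39.12 / 12.01 = 3.257 mol; H: 8.756 / 1.008 = 8.687 mol; O: 52.124 / 16.00 = 3.258 mol
Ratios (÷ 3.257): C 1.000, H 2.667, O 1.000
Multiply by 3: C 3.00, H 8.00, O 3.00 → C3H8O3

C3H8O3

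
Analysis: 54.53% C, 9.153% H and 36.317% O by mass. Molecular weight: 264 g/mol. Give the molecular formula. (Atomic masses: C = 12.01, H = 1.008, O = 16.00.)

Assume 100 g: 54.53 g C, 9.153 g H, 36.317 g O.
n(C) = 54.53/12.01 = 4.54, n(H) = 9.153/1.008 = 9.08, n(O) = 36.317/16.00 = 2.27
Divide by the smallest (2.27 mol O): C 2.000, H 4.000, O 1.000
≈ 2:4:1 → C2H4O
Empirical-formula mass = 44.05 g/mol
n = 264 / 44.05 = 5.99 ≈ 6
Molecular formula = (C2H4O)×6 = C12H24O6

C12H24O6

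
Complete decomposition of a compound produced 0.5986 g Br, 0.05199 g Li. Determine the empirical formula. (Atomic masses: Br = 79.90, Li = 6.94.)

BrLi

Br: 0.5986 g ÷ 79.90 g/mol = 0.007492 mol
Li: 0.05199 g ÷ 6.94 g/mol = 0.007491 mol
Smallest is Li at 0.007491 mol; normalising gives Br 1.000, Li 1.000
Ratio ≈ 1:1, so the empirical formula is BrLi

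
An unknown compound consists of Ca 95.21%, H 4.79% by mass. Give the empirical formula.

CaH2

Assume 100 g: 95.21 g Ca, 4.79 g H.
Ca: 95.21 g ÷ 40.08 g/mol = 2.375 mol
H: 4.79 g ÷ 1.008 g/mol = 4.752 mol
Smallest is Ca at 2.375 mol; normalising gives Ca 1.000, H 2.000
→ CaH2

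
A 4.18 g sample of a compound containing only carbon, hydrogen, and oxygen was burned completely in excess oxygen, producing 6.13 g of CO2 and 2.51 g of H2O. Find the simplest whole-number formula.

mol C = 6.13 / 44.01 = 0.1393; mass C = 0.1393 × 12.01 = 1.673 g
mol H = 2 × (2.51 / 18.02) = 0.2786; mass H = 0.2786 × 1.008 = 0.2808 g
mass O = 4.18 − (1.954) = 2.226 g → mol O = 0.1391
Ratios (÷ 0.1391): C 1.001, H 2.002, O 1.000
≈ 1:2:1 → CH2O

CH2O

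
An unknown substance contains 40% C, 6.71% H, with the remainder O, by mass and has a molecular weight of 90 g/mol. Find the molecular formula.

Assume 100 g: 40 g C, 6.71 g H, 53.29 g O.
Moles — C: 40 / 12.01 = 3.331 mol; H: 6.71 / 1.008 = 6.657 mol; O: 53.29 / 16.00 = 3.331 mol
Divide by the smallest (3.331 mol C): C 1.000, H 1.999, O 1.000
Ratio ≈ 1:2:1, so the empirical formula is CH2O
Empirical-formula mass = 30.03 g/mol
n = 90 / 30.03 = 3.00 ≈ 3
Molecular formula = (CH2O)×3 = C3H6O3

C3H6O3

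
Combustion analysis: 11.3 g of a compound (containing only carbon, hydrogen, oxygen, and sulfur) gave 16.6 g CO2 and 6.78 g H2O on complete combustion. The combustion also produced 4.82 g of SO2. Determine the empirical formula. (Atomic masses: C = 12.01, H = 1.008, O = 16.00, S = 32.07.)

C5H10O3S

mol C = 16.6 / 44.01 = 0.3772; mass C = 0.3772 × 12.01 = 4.530 g
mol H = 2 × (6.78 / 18.02) = 0.7525; mass H = 0.7525 × 1.008 = 0.7585 g
mol S = 4.82 / 64.07 = 0.07523; mass S = 2.413 g
mass O = 11.3 − (7.701) = 3.599 g → mol O = 0.2249
Smallest is S at 0.07523 mol; normalising gives C 5.014, H 10.003, O 2.990, S 1.000
→ C5H10O3S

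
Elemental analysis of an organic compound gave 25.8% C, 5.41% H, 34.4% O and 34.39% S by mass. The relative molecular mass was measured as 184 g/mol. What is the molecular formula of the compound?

C4H10O4S2

Assume 100 g: 25.8 g C, 5.41 g H, 34.4 g O, 34.39 g S.
C: 25.8 g ÷ 12.01 g/mol = 2.148 mol
H: 5.41 g ÷ 1.008 g/mol = 5.367 mol
O: 34.4 g ÷ 16.00 g/mol = 2.15 mol
S: 34.39 g ÷ 32.07 g/mol = 1.072 mol
Ratios (÷ 1.072): C 2.003, H 5.005, O 2.005, S 1.000
≈ 2:5:2:1 → C2H5O2S
Empirical-formula mass = 93.13 g/mol
n = 184 / 93.13 = 1.98 ≈ 2
Molecular formula = (C2H5O2S)×2 = C4H10O4S2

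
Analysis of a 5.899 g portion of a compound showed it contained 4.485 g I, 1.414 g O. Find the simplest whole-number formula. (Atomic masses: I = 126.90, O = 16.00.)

I2O5

n(I) = 4.485/126.90 = 0.03534, n(O) = 1.414/16.00 = 0.08837
Ratios (÷ 0.03534): I 1.000, O 2.501
Scaling by 2: I 2.00, O 5.00 → I2O5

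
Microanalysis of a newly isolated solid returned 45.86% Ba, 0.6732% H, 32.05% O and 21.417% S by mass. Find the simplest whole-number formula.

Assume 100 g: 45.86 g Ba, 0.6732 g H, 32.05 g O, 21.417 g S.
n(Ba) = 45.86/137.33 = 0.3339, n(H) = 0.6732/1.008 = 0.6679, n(O) = 32.05/16.00 = 2.003, n(S) = 21.417/32.07 = 0.6678
Divide by the smallest (0.3339 mol Ba): Ba 1.000, H 2.000, O 5.998, S 2.000
≈ 1:2:6:2 → BaH2O6S2

BaH2O6S2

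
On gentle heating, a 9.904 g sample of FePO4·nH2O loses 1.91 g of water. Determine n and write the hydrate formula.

Mass of anhydrous FePO4 = 9.904 − 1.91 = 7.994 g
mol H2O = 1.91 / 18.02 = 0.106
Molar mass of FePO4 = 150.82 g/mol → mol FePO4 = 7.994 / 150.82 = 0.053
n = 0.106 / 0.053 = 2.00 ≈ 2 → FePO4·2H2O

FePO4·2H2O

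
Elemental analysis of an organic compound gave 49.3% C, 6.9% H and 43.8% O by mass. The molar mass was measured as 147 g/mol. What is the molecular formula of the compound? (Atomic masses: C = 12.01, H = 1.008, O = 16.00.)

Assume 100 g: 49.3 g C, 6.9 g H, 43.8 g O.
n(C) = 49.3/12.01 = 4.105, n(H) = 6.9/1.008 = 6.845, n(O) = 43.8/16.00 = 2.737
Smallest is O at 2.737 mol; normalising gives C 1.500, H 2.501, O 1.000
Scaling by 2: C 3.00, H 5.00, O 2.00 → C3H5O2
Empirical-formula mass = 73.07 g/mol
n = 147 / 73.07 = 2.01 ≈ 2
Molecular formula = (C3H5O2)×2 = C6H10O4

C6H10O4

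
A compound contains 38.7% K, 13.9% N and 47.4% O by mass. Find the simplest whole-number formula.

KNO3

Assume 100 g: 38.7 g K, 13.9 g N, 47.4 g O.
Moles — K: 38.7 / 39.10 = 0.9898 mol; N: 13.9 / 14.01 = 0.9921 mol; O: 47.4 / 16.00 = 2.962 mol
Ratios (÷ 0.9898): K 1.000, N 1.002, O 2.993
→ KNO3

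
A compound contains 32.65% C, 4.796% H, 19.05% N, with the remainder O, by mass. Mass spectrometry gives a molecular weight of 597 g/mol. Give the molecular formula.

Assume 100 g: 32.65 g C, 4.796 g H, 19.05 g N, 43.504 g O.
C: 32.65 g ÷ 12.01 g/mol = 2.719 mol
H: 4.796 g ÷ 1.008 g/mol = 4.758 mol
N: 19.05 g ÷ 14.01 g/mol = 1.36 mol
O: 43.504 g ÷ 16.00 g/mol = 2.719 mol
Smallest is N at 1.36 mol; normalising gives C 1.999, H 3.499, N 1.000, O 2.000
Multiply by 2: C 4.00, H 7.00, N 2.00, O 4.00 → C4H7N2O4
Empirical-formula mass = 147.12 g/mol
n = 597 / 147.12 = 4.06 ≈ 4
Molecular formula = (C4H7N2O4)×4 = C16H28N8O16

C16H28N8O16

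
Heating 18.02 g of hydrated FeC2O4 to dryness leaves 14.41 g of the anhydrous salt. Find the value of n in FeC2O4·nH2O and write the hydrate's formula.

FeC2O4·2H2O

Mass of water lost = 18.02 − 14.41 = 3.61 g → 3.61 / 18.02 = 0.2003 mol H2O
Molar mass of FeC2O4 = 143.87 g/mol → mol FeC2O4 = 14.41 / 143.87 = 0.1002
n = 0.2003 / 0.1002 = 2.00 ≈ 2 → FeC2O4·2H2O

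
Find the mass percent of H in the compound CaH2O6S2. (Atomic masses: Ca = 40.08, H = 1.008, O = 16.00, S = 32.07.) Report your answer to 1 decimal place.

Molar mass = 1(40.08) + 2(1.008) + 6(16.00) + 2(32.07) = 202.236 g/mol
Mass of H per mole = 2 × 1.008 = 2.016 g
% H = 2.016 / 202.236 × 100 = 1.0%

1.0%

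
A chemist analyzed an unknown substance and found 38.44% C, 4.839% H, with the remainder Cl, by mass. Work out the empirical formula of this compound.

Assume 100 g: 38.44 g C, 4.839 g H, 56.721 g Cl.
n(C) = 38.44/12.01 = 3.201, n(H) = 4.839/1.008 = 4.801, n(Cl) = 56.721/35.45 = 1.6
Divide by the smallest (1.6 mol Cl): C 2.000, H 3.000, Cl 1.000
Ratio ≈ 2:3:1, so the empirical formula is C2H3Cl

C2H3Cl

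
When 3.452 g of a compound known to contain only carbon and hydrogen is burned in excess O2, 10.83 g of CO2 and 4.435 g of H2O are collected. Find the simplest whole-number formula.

CH2

mol C = 10.83 / 44.01 = 0.2461; mass C = 0.2461 × 12.01 = 2.955 g
mol H = 2 × (4.435 / 18.02) = 0.4922; mass H = 0.4922 × 1.008 = 0.4962 g
Divide by the smallest (0.2461 mol C): C 1.000, H 2.000
≈ 1:2 → CH2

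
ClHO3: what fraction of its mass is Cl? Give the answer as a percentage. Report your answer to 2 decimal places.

Molar mass = 1(35.45) + 1(1.008) + 3(16.00) = 84.458 g/mol
Mass of Cl per mole = 1 × 35.45 = 35.450 g
% Cl = 35.450 / 84.458 × 100 = 41.97%

41.97%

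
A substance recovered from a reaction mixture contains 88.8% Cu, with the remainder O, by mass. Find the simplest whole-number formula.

Assume 100 g: 88.8 g Cu, 11.2 g O.
n(Cu) = 88.8/63.55 = 1.397, n(O) = 11.2/16.00 = 0.7
Ratios (÷ 0.7): Cu 1.996, O 1.000
Ratio ≈ 2:1, so the empirical formula is Cu2O

Cu2O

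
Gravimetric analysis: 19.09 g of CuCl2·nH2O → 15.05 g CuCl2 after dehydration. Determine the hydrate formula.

Mass of water lost = 19.09 − 15.05 = 4.04 g → 4.04 / 18.02 = 0.2242 mol H2O
Molar mass of CuCl2 = 134.45 g/mol → mol CuCl2 = 15.05 / 134.45 = 0.1119
n = 0.2242 / 0.1119 = 2.00 ≈ 2 → CuCl2·2H2O

CuCl2·2H2O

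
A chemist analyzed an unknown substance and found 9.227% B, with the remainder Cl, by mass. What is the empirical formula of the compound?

BCl3

Assume 100 g: 9.227 g B, 90.773 g Cl.
n(B) = 9.227/10.81 = 0.8536, n(Cl) = 90.773/35.45 = 2.561
Smallest is B at 0.8536 mol; normalising gives B 1.000, Cl 3.000
Ratio ≈ 1:3, so the empirical formula is BCl3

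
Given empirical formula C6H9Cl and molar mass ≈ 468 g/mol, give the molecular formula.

C24H36Cl4

Empirical-formula mass = 116.58 g/mol
n = 468 / 116.58 = 4.01 ≈ 4
Molecular formula = (C6H9Cl)4 = C24H36Cl4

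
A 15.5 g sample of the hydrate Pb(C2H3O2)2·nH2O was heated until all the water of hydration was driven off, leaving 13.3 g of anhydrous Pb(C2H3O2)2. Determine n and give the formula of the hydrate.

Mass of water lost = 15.5 − 13.3 = 2.2 g → 2.2 / 18.02 = 0.1221 mol H2O
Molar mass of Pb(C2H3O2)2 = 325.29 g/mol → mol Pb(C2H3O2)2 = 13.3 / 325.29 = 0.04089
n = 0.1221 / 0.04089 = 2.99 ≈ 3 → Pb(C2H3O2)2·3H2O

Pb(C2H3O2)2·3H2O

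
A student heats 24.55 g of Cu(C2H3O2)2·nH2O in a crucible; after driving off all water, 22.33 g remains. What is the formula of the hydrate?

Mass of water lost = 24.55 − 22.33 = 2.22 g → 2.22 / 18.02 = 0.1232 mol H2O
Molar mass of Cu(C2H3O2)2 = 181.64 g/mol → mol Cu(C2H3O2)2 = 22.33 / 181.64 = 0.1229
n = 0.1232 / 0.1229 = 1.00 ≈ 1 → Cu(C2H3O2)2·H2O

Cu(C2H3O2)2·H2O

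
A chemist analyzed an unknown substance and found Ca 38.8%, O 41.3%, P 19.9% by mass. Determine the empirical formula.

Ca3O8P2

Assume 100 g: 38.8 g Ca, 41.3 g O, 19.9 g P.
Moles — Ca: 38.8 / 40.08 = 0.9681 mol; O: 41.3 / 16.00 = 2.581 mol; P: 19.9 / 30.97 = 0.6426 mol
Ratios (÷ 0.6426): Ca 1.507, O 4.017, P 1.000
Scaling by 2: Ca 3.01, O 8.03, P 2.00 → Ca3O8P2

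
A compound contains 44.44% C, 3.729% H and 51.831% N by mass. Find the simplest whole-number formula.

Assume 100 g: 44.44 g C, 3.729 g H, 51.831 g N.
C: 44.44 g ÷ 12.01 g/mol = 3.7 mol
H: 3.729 g ÷ 1.008 g/mol = 3.699 mol
N: 51.831 g ÷ 14.01 g/mol = 3.7 mol
Divide by the smallest (3.699 mol H): C 1.000, H 1.000, N 1.000
→ CHN

CHN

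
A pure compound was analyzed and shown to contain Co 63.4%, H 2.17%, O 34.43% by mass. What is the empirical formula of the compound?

CoH2O2

Assume 100 g: 63.4 g Co, 2.17 g H, 34.43 g O.
Moles — Co: 63.4 / 58.93 = 1.076 mol; H: 2.17 / 1.008 = 2.153 mol; O: 34.43 / 16.00 = 2.152 mol
Divide by the smallest (1.076 mol Co): Co 1.000, H 2.001, O 2.000
→ CoH2O2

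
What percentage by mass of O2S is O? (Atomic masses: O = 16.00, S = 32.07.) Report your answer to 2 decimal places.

Molar mass = 2(16.00) + 1(32.07) = 64.070 g/mol
Mass of O per mole = 2 × 16.00 = 32.000 g
% O = 32.000 / 64.070 × 100 = 49.95%

49.95%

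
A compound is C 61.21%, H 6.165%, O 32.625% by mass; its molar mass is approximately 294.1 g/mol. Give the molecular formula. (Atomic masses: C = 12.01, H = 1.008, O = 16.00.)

Assume 100 g: 61.21 g C, 6.165 g H, 32.625 g O.
n(C) = 61.21/12.01 = 5.097, n(H) = 6.165/1.008 = 6.116, n(O) = 32.625/16.00 = 2.039
Divide by the smallest (2.039 mol O): C 2.499, H 2.999, O 1.000
×2: C 5.00, H 6.00, O 2.00 → C5H6O2
Empirical-formula mass = 98.10 g/mol
n = 294.1 / 98.10 = 3.00 ≈ 3
Molecular formula = (C5H6O2)×3 = C15H18O6

C15H18O6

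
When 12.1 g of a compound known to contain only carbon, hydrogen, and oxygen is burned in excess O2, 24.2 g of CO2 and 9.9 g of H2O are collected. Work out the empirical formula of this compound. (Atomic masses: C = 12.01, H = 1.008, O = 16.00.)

mol C = 24.2 / 44.01 = 0.5499; mass C = 0.5499 × 12.01 = 6.604 g
mol H = 2 × (9.9 / 18.02) = 1.099; mass H = 1.099 × 1.008 = 1.108 g
mass O = 12.1 − (7.712) = 4.388 g → mol O = 0.2743
Ratios (÷ 0.2743): C 2.005, H 4.006, O 1.000
≈ 2:4:1 → C2H4O

C2H4O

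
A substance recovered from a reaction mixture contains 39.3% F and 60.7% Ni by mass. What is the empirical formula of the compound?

F2Ni

Assume 100 g: 39.3 g F, 60.7 g Ni.
F: 39.3 g ÷ 19.00 g/mol = 2.068 mol
Ni: 60.7 g ÷ 58.69 g/mol = 1.034 mol
Smallest is Ni at 1.034 mol; normalising gives F 2.000, Ni 1.000
→ F2Ni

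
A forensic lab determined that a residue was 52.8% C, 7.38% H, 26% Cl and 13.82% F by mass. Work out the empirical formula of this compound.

Assume 100 g: 52.8 g C, 7.38 g H, 26 g Cl, 13.82 g F.
n(C) = 52.8/12.01 = 4.396, n(H) = 7.38/1.008 = 7.321, n(Cl) = 26/35.45 = 0.7334, n(F) = 13.82/19.00 = 0.7274
Ratios (÷ 0.7274): C 6.044, H 10.066, Cl 1.008, F 1.000
≈ 6:10:1:1 → C6H10ClF

C6H10ClF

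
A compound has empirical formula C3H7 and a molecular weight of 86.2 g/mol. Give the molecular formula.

C6H14

Empirical-formula mass = 43.09 g/mol
n = 86.2 / 43.09 = 2.00 ≈ 2
Molecular formula = (C3H7)2 = C6H14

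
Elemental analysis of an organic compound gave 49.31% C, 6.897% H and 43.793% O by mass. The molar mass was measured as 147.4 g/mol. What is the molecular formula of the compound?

Assume 100 g: 49.31 g C, 6.897 g H, 43.793 g O.
C: 49.31 g ÷ 12.01 g/mol = 4.106 mol
H: 6.897 g ÷ 1.008 g/mol = 6.842 mol
O: 43.793 g ÷ 16.00 g/mol = 2.737 mol
Ratios (÷ 2.737): C 1.500, H 2.500, O 1.000
Scaling by 2: C 3.00, H 5.00, O 2.00 → C3H5O2
Empirical-formula mass = 73.07 g/mol
n = 147.4 / 73.07 = 2.02 ≈ 2
Molecular formula = (C3H5O2)×2 = C6H10O4

C6H10O4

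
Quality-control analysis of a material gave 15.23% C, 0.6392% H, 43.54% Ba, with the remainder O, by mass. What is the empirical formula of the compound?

C4H2BaO8

Assume 100 g: 15.23 g C, 0.6392 g H, 43.54 g Ba, 40.591 g O.
Moles — C: 15.23 / 12.01 = 1.268 mol; H: 0.6392 / 1.008 = 0.6341 mol; Ba: 43.54 / 137.33 = 0.317 mol; O: 40.591 / 16.00 = 2.537 mol
Smallest is Ba at 0.317 mol; normalising gives C 4.000, H 2.000, Ba 1.000, O 8.002
≈ 4:2:1:8 → C4H2BaO8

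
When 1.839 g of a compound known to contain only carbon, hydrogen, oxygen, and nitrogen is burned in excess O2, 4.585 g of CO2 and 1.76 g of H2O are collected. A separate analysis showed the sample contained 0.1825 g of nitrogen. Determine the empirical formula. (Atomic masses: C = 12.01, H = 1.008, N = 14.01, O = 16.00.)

mol C = 4.585 / 44.01 = 0.1042; mass C = 0.1042 × 12.01 = 1.251 g
mol H = 2 × (1.76 / 18.02) = 0.1953; mass H = 0.1953 × 1.008 = 0.1969 g
mol N = 0.1825 / 14.01 = 0.01303
mass O = 1.839 − (1.631) = 0.2084 g → mol O = 0.01302
Smallest is O at 0.01302 mol; normalising gives C 7.999, H 14.998, N 1.000, O 1.000
Ratio ≈ 8:15:1:1, so the empirical formula is C8H15NO

C8H15NO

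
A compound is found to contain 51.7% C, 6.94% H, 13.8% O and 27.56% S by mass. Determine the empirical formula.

Assume 100 g: 51.7 g C, 6.94 g H, 13.8 g O, 27.56 g S.
C: 51.7 g ÷ 12.01 g/mol = 4.305 mol
H: 6.94 g ÷ 1.008 g/mol = 6.885 mol
O: 13.8 g ÷ 16.00 g/mol = 0.8625 mol
S: 27.56 g ÷ 32.07 g/mol = 0.8594 mol
Smallest is S at 0.8594 mol; normalising gives C 5.009, H 8.012, O 1.004, S 1.000
≈ 5:8:1:1 → C5H8OS

C5H8OS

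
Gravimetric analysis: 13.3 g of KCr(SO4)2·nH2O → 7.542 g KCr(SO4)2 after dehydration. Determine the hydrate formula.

Mass of water lost = 13.3 − 7.542 = 5.758 g → 5.758 / 18.02 = 0.3195 mol H2O
Molar mass of KCr(SO4)2 = 283.24 g/mol → mol KCr(SO4)2 = 7.542 / 283.24 = 0.02663
n = 0.3195 / 0.02663 = 12.00 ≈ 12 → KCr(SO4)2·12H2O

KCr(SO4)2·12H2O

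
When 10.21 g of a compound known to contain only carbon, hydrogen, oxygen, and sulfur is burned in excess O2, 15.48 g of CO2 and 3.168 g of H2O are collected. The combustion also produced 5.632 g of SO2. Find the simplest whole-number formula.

mol C = 15.48 / 44.01 = 0.3517; mass C = 0.3517 × 12.01 = 4.224 g
mol H = 2 × (3.168 / 18.02) = 0.3516; mass H = 0.3516 × 1.008 = 0.3544 g
mol S = 5.632 / 64.07 = 0.08790; mass S = 2.819 g
mass O = 10.21 − (7.398) = 2.812 g → mol O = 0.1758
Smallest is S at 0.0879 mol; normalising gives C 4.001, H 4.000, O 1.999, S 1.000
Ratio ≈ 4:4:2:1, so the empirical formula is C4H4O2S

C4H4O2S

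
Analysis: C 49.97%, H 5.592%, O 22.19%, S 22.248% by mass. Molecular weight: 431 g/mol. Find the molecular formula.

Assume 100 g: 49.97 g C, 5.592 g H, 22.19 g O, 22.248 g S.
Moles — C: 49.97 / 12.01 = 4.161 mol; H: 5.592 / 1.008 = 5.548 mol; O: 22.19 / 16.00 = 1.387 mol; S: 22.248 / 32.07 = 0.6937 mol
Smallest is S at 0.6937 mol; normalising gives C 5.998, H 7.997, O 1.999, S 1.000
≈ 6:8:2:1 → C6H8O2S
Empirical-formula mass = 144.19 g/mol
n = 431 / 144.19 = 2.99 ≈ 3
Molecular formula = (C6H8O2S)×3 = C18H24O6S3

C18H24O6S3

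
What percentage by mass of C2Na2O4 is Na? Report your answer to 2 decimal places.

Molar mass = 2(12.01) + 2(22.99) + 4(16.00) = 134.000 g/mol
Mass of Na per mole = 2 × 22.99 = 45.980 g
% Na = 45.980 / 134.000 × 100 = 34.31%

34.31%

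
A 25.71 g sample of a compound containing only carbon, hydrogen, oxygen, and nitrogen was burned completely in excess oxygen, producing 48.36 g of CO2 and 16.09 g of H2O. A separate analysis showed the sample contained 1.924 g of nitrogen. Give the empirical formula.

C8H13NO4

mol C = 48.36 / 44.01 = 1.099; mass C = 1.099 × 12.01 = 13.20 g
mol H = 2 × (16.09 / 18.02) = 1.786; mass H = 1.786 × 1.008 = 1.800 g
mol N = 1.924 / 14.01 = 0.1373
mass O = 25.71 − (16.92) = 8.789 g → mol O = 0.5493
Ratios (÷ 0.1373): C 8.001, H 13.004, N 1.000, O 4.000
≈ 8:13:1:4 → C8H13NO4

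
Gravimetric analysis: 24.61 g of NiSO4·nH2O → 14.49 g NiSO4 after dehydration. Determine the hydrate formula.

NiSO4·6H2O

Mass of water lost = 24.61 − 14.49 = 10.12 g → 10.12 / 18.02 = 0.5616 mol H2O
Molar mass of NiSO4 = 154.76 g/mol → mol NiSO4 = 14.49 / 154.76 = 0.09363
n = 0.5616 / 0.09363 = 6.00 ≈ 6 → NiSO4·6H2O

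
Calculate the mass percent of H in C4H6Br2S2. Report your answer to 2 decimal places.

2.18%

Molar mass = 4(12.01) + 6(1.008) + 2(79.90) + 2(32.07) = 278.028 g/mol
Mass of H per mole = 6 × 1.008 = 6.048 g
% H = 6.048 / 278.028 × 100 = 2.18%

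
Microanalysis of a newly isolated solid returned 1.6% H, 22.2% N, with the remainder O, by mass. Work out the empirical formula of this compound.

HNO3

Assume 100 g: 1.6 g H, 22.2 g N, 76.2 g O.
n(H) = 1.6/1.008 = 1.587, n(N) = 22.2/14.01 = 1.585, n(O) = 76.2/16.00 = 4.763
Divide by the smallest (1.585 mol N): H 1.002, N 1.000, O 3.006
→ HNO3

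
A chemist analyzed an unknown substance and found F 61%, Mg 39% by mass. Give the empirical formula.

F2Mg

Assume 100 g: 61 g F, 39 g Mg.
n(F) = 61/19.00 = 3.211, n(Mg) = 39/24.31 = 1.604
Ratios (÷ 1.604): F 2.001, Mg 1.000
Ratio ≈ 2:1, so the empirical formula is F2Mg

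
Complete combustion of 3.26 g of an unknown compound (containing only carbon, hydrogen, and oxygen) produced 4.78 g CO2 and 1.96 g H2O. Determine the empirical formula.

mol C = 4.78 / 44.01 = 0.1086; mass C = 0.1086 × 12.01 = 1.304 g
mol H = 2 × (1.96 / 18.02) = 0.2175; mass H = 0.2175 × 1.008 = 0.2193 g
mass O = 3.26 − (1.524) = 1.736 g → mol O = 0.1085
Smallest is O at 0.1085 mol; normalising gives C 1.001, H 2.005, O 1.000
≈ 1:2:1 → CH2O

CH2O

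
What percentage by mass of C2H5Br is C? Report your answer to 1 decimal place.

Molar mass = 2(12.01) + 5(1.008) + 1(79.90) = 108.960 g/mol
Mass of C per mole = 2 × 12.01 = 24.020 g
% C = 24.020 / 108.960 × 100 = 22.0%

22.0%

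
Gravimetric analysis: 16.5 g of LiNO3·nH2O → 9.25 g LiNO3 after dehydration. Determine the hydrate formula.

Mass of water lost = 16.5 − 9.25 = 7.25 g → 7.25 / 18.02 = 0.4023 mol H2O
Molar mass of LiNO3 = 68.95 g/mol → mol LiNO3 = 9.25 / 68.95 = 0.1342
n = 0.4023 / 0.1342 = 3.00 ≈ 3 → LiNO3·3H2O

LiNO3·3H2O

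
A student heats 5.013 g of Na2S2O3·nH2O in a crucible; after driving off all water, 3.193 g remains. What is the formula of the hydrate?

Na2S2O3·5H2O

Mass of water lost = 5.013 − 3.193 = 1.82 g → 1.82 / 18.02 = 0.101 mol H2O
Molar mass of Na2S2O3 = 158.12 g/mol → mol Na2S2O3 = 3.193 / 158.12 = 0.02019
n = 0.101 / 0.02019 = 5.00 ≈ 5 → Na2S2O3·5H2O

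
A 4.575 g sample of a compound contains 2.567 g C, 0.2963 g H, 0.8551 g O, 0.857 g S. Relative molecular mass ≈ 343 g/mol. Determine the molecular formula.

n(C) = 2.567/12.01 = 0.2137, n(H) = 0.2963/1.008 = 0.2939, n(O) = 0.8551/16.00 = 0.05344, n(S) = 0.857/32.07 = 0.02672
Divide by the smallest (0.02672 mol S): C 7.998, H 11.000, O 2.000, S 1.000
→ C8H11O2S
Empirical-formula mass = 171.24 g/mol
n = 343 / 171.24 = 2.00 ≈ 2
Molecular formula = (C8H11O2S)×2 = C16H22O4S2

C16H22O4S2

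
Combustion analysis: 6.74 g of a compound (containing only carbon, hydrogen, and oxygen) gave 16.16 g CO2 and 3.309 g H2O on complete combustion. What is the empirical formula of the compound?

mol C = 16.16 / 44.01 = 0.3672; mass C = 0.3672 × 12.01 = 4.410 g
mol H = 2 × (3.309 / 18.02) = 0.3673; mass H = 0.3673 × 1.008 = 0.3702 g
mass O = 6.74 − (4.780) = 1.960 g → mol O = 0.1225
Ratios (÷ 0.1225): C 2.998, H 2.998, O 1.000
→ C3H3O

C3H3O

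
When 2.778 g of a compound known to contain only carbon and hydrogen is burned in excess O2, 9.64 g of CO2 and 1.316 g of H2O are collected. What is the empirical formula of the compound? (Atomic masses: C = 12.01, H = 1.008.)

C3H2

mol C = 9.64 / 44.01 = 0.2190; mass C = 0.2190 × 12.01 = 2.631 g
mol H = 2 × (1.316 / 18.02) = 0.1461; mass H = 0.1461 × 1.008 = 0.1472 g
Ratios (÷ 0.1461): C 1.500, H 1.000
Scaling by 2: C 3.00, H 2.00 → C3H2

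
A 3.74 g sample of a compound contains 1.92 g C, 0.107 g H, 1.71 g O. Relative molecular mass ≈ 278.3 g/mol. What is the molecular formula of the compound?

C12H8O8

C: 1.92 g ÷ 12.01 g/mol = 0.1599 mol
H: 0.107 g ÷ 1.008 g/mol = 0.1062 mol
O: 1.71 g ÷ 16.00 g/mol = 0.1069 mol
Ratios (÷ 0.1062): C 1.506, H 1.000, O 1.007
Scaling by 2: C 3.01, H 2.00, O 2.01 → C3H2O2
Empirical-formula mass = 70.05 g/mol
n = 278.3 / 70.05 = 3.97 ≈ 4
Molecular formula = (C3H2O2)×4 = C12H8O8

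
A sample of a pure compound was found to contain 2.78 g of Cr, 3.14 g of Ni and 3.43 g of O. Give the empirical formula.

CrNiO4

Moles — Cr: 2.78 / 52.00 = 0.05346 mol; Ni: 3.14 / 58.69 = 0.0535 mol; O: 3.43 / 16.00 = 0.2144 mol
Divide by the smallest (0.05346 mol Cr): Cr 1.000, Ni 1.001, O 4.010
→ CrNiO4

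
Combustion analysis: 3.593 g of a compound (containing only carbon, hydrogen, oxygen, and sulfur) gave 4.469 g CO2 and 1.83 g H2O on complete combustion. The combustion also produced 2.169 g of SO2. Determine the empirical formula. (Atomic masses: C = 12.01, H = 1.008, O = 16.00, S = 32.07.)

C3H6O2S

mol C = 4.469 / 44.01 = 0.1015; mass C = 0.1015 × 12.01 = 1.220 g
mol H = 2 × (1.83 / 18.02) = 0.2031; mass H = 0.2031 × 1.008 = 0.2047 g
mol S = 2.169 / 64.07 = 0.03385; mass S = 1.086 g
mass O = 3.593 − (2.510) = 1.083 g → mol O = 0.06769
Ratios (÷ 0.03385): C 3.000, H 6.000, O 1.999, S 1.000
≈ 3:6:2:1 → C3H6O2S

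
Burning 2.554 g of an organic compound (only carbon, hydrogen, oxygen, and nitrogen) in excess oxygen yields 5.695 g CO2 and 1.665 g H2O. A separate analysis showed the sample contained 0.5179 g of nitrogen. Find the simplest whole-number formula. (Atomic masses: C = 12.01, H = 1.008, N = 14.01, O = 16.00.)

C7H10N2O

mol C = 5.695 / 44.01 = 0.1294; mass C = 0.1294 × 12.01 = 1.554 g
mol H = 2 × (1.665 / 18.02) = 0.1848; mass H = 0.1848 × 1.008 = 0.1863 g
mol N = 0.5179 / 14.01 = 0.03697
mass O = 2.554 − (2.258) = 0.2957 g → mol O = 0.01848
Smallest is O at 0.01848 mol; normalising gives C 7.002, H 9.999, N 2.000, O 1.000
≈ 7:10:2:1 → C7H10N2O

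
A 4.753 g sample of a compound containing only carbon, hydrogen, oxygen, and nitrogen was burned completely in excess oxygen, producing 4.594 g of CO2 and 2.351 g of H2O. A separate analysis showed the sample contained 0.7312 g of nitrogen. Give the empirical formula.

mol C = 4.594 / 44.01 = 0.1044; mass C = 0.1044 × 12.01 = 1.254 g
mol H = 2 × (2.351 / 18.02) = 0.2609; mass H = 0.2609 × 1.008 = 0.2630 g
mol N = 0.7312 / 14.01 = 0.05219
mass O = 4.753 − (2.248) = 2.505 g → mol O = 0.1566
Smallest is N at 0.05219 mol; normalising gives C 2.000, H 5.000, N 1.000, O 3.000
≈ 2:5:1:3 → C2H5NO3

C2H5NO3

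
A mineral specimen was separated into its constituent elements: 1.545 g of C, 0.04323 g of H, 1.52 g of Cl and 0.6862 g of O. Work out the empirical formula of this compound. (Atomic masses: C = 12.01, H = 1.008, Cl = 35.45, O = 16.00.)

C3HClO

Moles — C: 1.545 / 12.01 = 0.1286 mol; H: 0.04323 / 1.008 = 0.04289 mol; Cl: 1.52 / 35.45 = 0.04288 mol; O: 0.6862 / 16.00 = 0.04289 mol
Smallest is Cl at 0.04288 mol; normalising gives C 3.000, H 1.000, Cl 1.000, O 1.000
→ C3HClO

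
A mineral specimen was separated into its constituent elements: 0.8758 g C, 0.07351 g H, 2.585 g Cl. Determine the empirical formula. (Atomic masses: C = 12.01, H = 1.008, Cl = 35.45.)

CHCl

Moles — C: 0.8758 / 12.01 = 0.07292 mol; H: 0.07351 / 1.008 = 0.07293 mol; Cl: 2.585 / 35.45 = 0.07292 mol
Ratios (÷ 0.07292): C 1.000, H 1.000, Cl 1.000
→ CHCl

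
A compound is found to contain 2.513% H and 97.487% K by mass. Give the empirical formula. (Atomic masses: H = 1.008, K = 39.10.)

Assume 100 g: 2.513 g H, 97.487 g K.
n(H) = 2.513/1.008 = 2.493, n(K) = 97.487/39.10 = 2.493
Divide by the smallest (2.493 mol H): H 1.000, K 1.000
≈ 1:1 → HK

HK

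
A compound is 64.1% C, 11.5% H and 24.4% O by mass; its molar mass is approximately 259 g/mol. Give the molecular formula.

Assume 100 g: 64.1 g C, 11.5 g H, 24.4 g O.
n(C) = 64.1/12.01 = 5.337, n(H) = 11.5/1.008 = 11.41, n(O) = 24.4/16.00 = 1.525
Divide by the smallest (1.525 mol O): C 3.500, H 7.481, O 1.000
Scaling by 2: C 7.00, H 14.96, O 2.00 → C7H15O2
Empirical-formula mass = 131.19 g/mol
n = 259 / 131.19 = 1.97 ≈ 2
Molecular formula = (C7H15O2)×2 = C14H30O4

C14H30O4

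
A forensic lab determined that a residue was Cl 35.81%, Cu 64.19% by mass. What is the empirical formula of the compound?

ClCu

Assume 100 g: 35.81 g Cl, 64.19 g Cu.
n(Cl) = 35.81/35.45 = 1.01, n(Cu) = 64.19/63.55 = 1.01
Ratios (÷ 1.01): Cl 1.000, Cu 1.000
Ratio ≈ 1:1, so the empirical formula is ClCu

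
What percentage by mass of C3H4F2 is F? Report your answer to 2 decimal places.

48.68%

Molar mass = 3(12.01) + 4(1.008) + 2(19.00) = 78.062 g/mol
Mass of F per mole = 2 × 19.00 = 38.000 g
% F = 38.000 / 78.062 × 100 = 48.68%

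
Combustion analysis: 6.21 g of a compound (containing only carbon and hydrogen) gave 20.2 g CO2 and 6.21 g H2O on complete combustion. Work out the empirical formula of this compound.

mol C = 20.2 / 44.01 = 0.4590; mass C = 0.4590 × 12.01 = 5.512 g
mol H = 2 × (6.21 / 18.02) = 0.6892; mass H = 0.6892 × 1.008 = 0.6947 g
Ratios (÷ 0.459): C 1.000, H 1.502
Multiply by 2: C 2.00, H 3.00 → C2H3

C2H3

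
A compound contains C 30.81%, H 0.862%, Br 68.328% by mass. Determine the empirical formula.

C3HBr

Assume 100 g: 30.81 g C, 0.862 g H, 68.328 g Br.
n(C) = 30.81/12.01 = 2.565, n(H) = 0.862/1.008 = 0.8552, n(Br) = 68.328/79.90 = 0.8552
Smallest is H at 0.8552 mol; normalising gives C 3.000, H 1.000, Br 1.000
→ C3HBr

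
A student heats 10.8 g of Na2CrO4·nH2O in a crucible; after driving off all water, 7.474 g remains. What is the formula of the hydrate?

Mass of water lost = 10.8 − 7.474 = 3.326 g → 3.326 / 18.02 = 0.1846 mol H2O
Molar mass of Na2CrO4 = 161.98 g/mol → mol Na2CrO4 = 7.474 / 161.98 = 0.04614
n = 0.1846 / 0.04614 = 4.00 ≈ 4 → Na2CrO4·4H2O

Na2CrO4·4H2O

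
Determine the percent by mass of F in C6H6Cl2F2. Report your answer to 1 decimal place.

20.3%

Molar mass = 6(12.01) + 6(1.008) + 2(35.45) + 2(19.00) = 187.008 g/mol
Mass of F per mole = 2 × 19.00 = 38.000 g
% F = 38.000 / 187.008 × 100 = 20.3%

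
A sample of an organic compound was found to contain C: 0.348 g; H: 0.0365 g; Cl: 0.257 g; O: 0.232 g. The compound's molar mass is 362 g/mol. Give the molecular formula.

Moles — C: 0.348 / 12.01 = 0.02898 mol; H: 0.0365 / 1.008 = 0.03621 mol; Cl: 0.257 / 35.45 = 0.00725 mol; O: 0.232 / 16.00 = 0.0145 mol
Divide by the smallest (0.00725 mol Cl): C 3.997, H 4.995, Cl 1.000, O 2.000
≈ 4:5:1:2 → C4H5ClO2
Empirical-formula mass = 120.53 g/mol
n = 362 / 120.53 = 3.00 ≈ 3
Molecular formula = (C4H5ClO2)×3 = C12H15Cl3O6

C12H15Cl3O6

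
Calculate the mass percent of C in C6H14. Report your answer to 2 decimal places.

Molar mass = 6(12.01) + 14(1.008) = 86.172 g/mol
Mass of C per mole = 6 × 12.01 = 72.060 g
% C = 72.060 / 86.172 × 100 = 83.62%

83.62%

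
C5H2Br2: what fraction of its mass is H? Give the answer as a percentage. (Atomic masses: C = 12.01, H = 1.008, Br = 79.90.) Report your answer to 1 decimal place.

0.9%

Molar mass = 5(12.01) + 2(1.008) + 2(79.90) = 221.866 g/mol
Mass of H per mole = 2 × 1.008 = 2.016 g
% H = 2.016 / 221.866 × 100 = 0.9%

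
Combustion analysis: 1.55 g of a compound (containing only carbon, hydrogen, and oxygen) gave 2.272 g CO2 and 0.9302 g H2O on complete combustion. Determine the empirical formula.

mol C = 2.272 / 44.01 = 0.05162; mass C = 0.05162 × 12.01 = 0.6200 g
mol H = 2 × (0.9302 / 18.02) = 0.1032; mass H = 0.1032 × 1.008 = 0.1041 g
mass O = 1.55 − (0.7241) = 0.8259 g → mol O = 0.05162
Divide by the smallest (0.05162 mol O): C 1.000, H 2.000, O 1.000
→ CH2O

CH2O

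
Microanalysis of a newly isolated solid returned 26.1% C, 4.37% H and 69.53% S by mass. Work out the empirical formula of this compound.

Assume 100 g: 26.1 g C, 4.37 g H, 69.53 g S.
C: 26.1 g ÷ 12.01 g/mol = 2.173 mol
H: 4.37 g ÷ 1.008 g/mol = 4.335 mol
S: 69.53 g ÷ 32.07 g/mol = 2.168 mol
Divide by the smallest (2.168 mol S): C 1.002, H 2.000, S 1.000
Ratio ≈ 1:2:1, so the empirical formula is CH2S

CH2S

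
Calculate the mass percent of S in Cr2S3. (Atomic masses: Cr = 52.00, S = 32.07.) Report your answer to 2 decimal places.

48.05%

Molar mass = 2(52.00) + 3(32.07) = 200.210 g/mol
Mass of S per mole = 3 × 32.07 = 96.210 g
% S = 96.210 / 200.210 × 100 = 48.05%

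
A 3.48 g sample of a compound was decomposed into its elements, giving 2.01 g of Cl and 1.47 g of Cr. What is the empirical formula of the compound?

Cl2Cr

n(Cl) = 2.01/35.45 = 0.0567, n(Cr) = 1.47/52.00 = 0.02827
Smallest is Cr at 0.02827 mol; normalising gives Cl 2.006, Cr 1.000
≈ 2:1 → Cl2Cr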